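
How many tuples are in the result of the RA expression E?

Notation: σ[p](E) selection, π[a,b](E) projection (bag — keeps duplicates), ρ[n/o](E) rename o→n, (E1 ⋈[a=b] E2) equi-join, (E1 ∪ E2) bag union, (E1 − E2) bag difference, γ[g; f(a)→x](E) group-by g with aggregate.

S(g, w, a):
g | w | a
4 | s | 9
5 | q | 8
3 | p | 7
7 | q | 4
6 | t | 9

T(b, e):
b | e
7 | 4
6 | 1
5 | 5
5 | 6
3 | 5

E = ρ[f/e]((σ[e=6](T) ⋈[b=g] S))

Per-node cardinality:
  T → 5
  σ[e=6](T) → 1
  S → 5
  (σ[e=6](T) ⋈[b=g] S) → 1
  ρ[f/e]((σ[e=6](T) ⋈[b=g] S)) → 1

|E| = 1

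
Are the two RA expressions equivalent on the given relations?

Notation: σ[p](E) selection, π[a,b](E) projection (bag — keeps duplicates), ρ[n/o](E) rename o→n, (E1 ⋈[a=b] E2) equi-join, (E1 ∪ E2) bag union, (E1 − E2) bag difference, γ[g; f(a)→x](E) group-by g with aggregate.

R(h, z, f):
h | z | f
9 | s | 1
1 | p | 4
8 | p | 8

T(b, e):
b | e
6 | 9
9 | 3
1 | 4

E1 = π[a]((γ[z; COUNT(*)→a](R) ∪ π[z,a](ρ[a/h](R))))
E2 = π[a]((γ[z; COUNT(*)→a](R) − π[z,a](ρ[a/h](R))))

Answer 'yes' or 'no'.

E1 row counts bottom-up:
  R → 3
  γ[z; COUNT(*)→a](R) → 2
  R → 3
  ρ[a/h](R) → 3
  π[z,a](ρ[a/h](R)) → 3
  (γ[z; COUNT(*)→a](R) ∪ π[z,a](ρ[a/h](R))) → 5
  π[a]((γ[z; COUNT(*)→a](R) ∪ π[z,a](ρ[a/h](R)))) → 5
E2 row counts bottom-up:
  R → 3
  γ[z; COUNT(*)→a](R) → 2
  R → 3
  ρ[a/h](R) → 3
  π[z,a](ρ[a/h](R)) → 3
  (γ[z; COUNT(*)→a](R) − π[z,a](ρ[a/h](R))) → 2
  π[a]((γ[z; COUNT(*)→a](R) − π[z,a](ρ[a/h](R)))) → 2

E1 result:
a
1
1
2
8
9
E2 result:
a
1
2
Witness: (1,) appears 2× in E1 but 1× in E2.

no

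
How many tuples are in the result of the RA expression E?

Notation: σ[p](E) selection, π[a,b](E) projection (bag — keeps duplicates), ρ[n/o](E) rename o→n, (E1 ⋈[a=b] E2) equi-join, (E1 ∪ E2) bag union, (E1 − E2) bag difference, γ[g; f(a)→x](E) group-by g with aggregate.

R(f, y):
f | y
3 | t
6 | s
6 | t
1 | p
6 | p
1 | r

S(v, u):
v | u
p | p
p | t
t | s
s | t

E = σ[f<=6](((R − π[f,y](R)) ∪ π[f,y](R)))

Subexpression sizes:
  R → 6
  R → 6
  π[f,y](R) → 6
  (R − π[f,y](R)) → 0
  R → 6
  π[f,y](R) → 6
  ((R − π[f,y](R)) ∪ π[f,y](R)) → 6
  σ[f<=6](((R − π[f,y](R)) ∪ π[f,y](R))) → 6

|E| = 6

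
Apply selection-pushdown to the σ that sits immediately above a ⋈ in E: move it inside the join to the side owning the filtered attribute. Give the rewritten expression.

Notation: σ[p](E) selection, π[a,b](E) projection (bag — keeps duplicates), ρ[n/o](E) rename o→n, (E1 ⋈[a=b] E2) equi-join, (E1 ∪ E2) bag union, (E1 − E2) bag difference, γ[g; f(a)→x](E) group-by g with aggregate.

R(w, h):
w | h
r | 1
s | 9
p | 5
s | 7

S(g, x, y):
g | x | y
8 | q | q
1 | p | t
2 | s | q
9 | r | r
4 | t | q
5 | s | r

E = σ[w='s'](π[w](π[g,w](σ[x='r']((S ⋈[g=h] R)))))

σ filters on x, owned by the left side.
E' = σ[w='s'](π[w](π[g,w]((σ[x='r'](S) ⋈[g=h] R))))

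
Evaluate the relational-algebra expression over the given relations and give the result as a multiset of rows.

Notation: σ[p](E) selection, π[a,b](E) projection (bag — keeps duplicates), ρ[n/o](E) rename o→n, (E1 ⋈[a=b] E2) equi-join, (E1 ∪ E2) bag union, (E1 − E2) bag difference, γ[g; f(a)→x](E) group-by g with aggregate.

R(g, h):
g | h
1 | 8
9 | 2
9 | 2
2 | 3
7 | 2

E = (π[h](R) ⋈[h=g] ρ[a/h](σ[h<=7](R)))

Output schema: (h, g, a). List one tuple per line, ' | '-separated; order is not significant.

Row counts bottom-up:
  R → 5
  π[h](R) → 5
  R → 5
  σ[h<=7](R) → 4
  ρ[a/h](σ[h<=7](R)) → 4
  (π[h](R) ⋈[h=g] ρ[a/h](σ[h<=7](R))) → 3

== RESULT ==
h | g | a
2 | 2 | 3
2 | 2 | 3
2 | 2 | 3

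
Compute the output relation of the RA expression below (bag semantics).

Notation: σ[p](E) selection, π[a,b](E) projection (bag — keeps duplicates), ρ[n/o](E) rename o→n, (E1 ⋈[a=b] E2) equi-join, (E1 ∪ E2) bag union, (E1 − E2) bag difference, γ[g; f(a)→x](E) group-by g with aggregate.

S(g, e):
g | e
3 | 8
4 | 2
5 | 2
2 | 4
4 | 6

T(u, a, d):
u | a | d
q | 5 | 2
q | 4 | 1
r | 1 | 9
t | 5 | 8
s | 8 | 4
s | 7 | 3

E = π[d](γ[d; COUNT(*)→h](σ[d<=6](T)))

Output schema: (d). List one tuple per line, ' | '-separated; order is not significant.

Row counts bottom-up:
  T → 6
  σ[d<=6](T) → 4
  γ[d; COUNT(*)→h](σ[d<=6](T)) → 4
  π[d](γ[d; COUNT(*)→h](σ[d<=6](T))) → 4

== RESULT ==
d
1
2
3
4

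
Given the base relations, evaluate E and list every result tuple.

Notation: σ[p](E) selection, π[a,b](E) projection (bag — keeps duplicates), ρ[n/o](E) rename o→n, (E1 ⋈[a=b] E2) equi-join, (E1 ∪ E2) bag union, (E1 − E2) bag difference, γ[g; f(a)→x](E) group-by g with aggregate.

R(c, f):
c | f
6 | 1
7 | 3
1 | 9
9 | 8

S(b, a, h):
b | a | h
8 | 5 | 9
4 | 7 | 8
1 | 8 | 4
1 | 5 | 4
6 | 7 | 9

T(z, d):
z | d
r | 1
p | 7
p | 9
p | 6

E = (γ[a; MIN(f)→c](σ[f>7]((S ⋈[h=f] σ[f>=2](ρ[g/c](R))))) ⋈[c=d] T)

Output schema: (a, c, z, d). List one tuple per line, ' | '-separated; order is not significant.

Row counts bottom-up:
  S → 5
  R → 4
  ρ[g/c](R) → 4
  σ[f>=2](ρ[g/c](R)) → 3
  (S ⋈[h=f] σ[f>=2](ρ[g/c](R))) → 3
  σ[f>7]((S ⋈[h=f] σ[f>=2](ρ[g/c](R)))) → 3
  γ[a; MIN(f)→c](σ[f>7]((S ⋈[h=f] σ[f>=2](ρ[g/c](R))))) → 2
  T → 4
  (γ[a; MIN(f)→c](σ[f>7]((S ⋈[h=f] σ[f>=2](ρ[g/c](R))))) ⋈[c=d] T) → 1

== RESULT ==
a | c | z | d
5 | 9 | p | 9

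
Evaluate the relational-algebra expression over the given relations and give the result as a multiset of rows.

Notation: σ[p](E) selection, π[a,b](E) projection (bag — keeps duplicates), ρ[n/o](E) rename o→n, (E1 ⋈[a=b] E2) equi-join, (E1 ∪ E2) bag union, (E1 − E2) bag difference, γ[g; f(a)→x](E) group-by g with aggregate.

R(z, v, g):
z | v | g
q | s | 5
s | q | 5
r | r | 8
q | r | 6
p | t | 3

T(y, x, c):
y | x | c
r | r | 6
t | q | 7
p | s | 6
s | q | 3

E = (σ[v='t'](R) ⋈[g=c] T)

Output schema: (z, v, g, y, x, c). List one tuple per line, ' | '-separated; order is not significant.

Per-node cardinality:
  R → 5
  σ[v='t'](R) → 1
  T → 4
  (σ[v='t'](R) ⋈[g=c] T) → 1

== RESULT ==
z | v | g | y | x | c
p | t | 3 | s | q | 3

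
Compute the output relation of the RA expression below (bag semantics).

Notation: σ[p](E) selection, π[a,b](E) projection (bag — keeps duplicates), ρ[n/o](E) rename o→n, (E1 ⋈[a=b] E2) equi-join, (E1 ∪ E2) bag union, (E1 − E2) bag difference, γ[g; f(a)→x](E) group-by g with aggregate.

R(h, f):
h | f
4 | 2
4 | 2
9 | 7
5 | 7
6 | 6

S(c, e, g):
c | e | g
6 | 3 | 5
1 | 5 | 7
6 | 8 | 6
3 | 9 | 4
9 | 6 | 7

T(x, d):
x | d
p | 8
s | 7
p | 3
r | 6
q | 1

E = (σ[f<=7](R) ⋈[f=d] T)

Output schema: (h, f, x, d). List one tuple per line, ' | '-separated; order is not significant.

Per-node cardinality:
  R → 5
  σ[f<=7](R) → 5
  T → 5
  (σ[f<=7](R) ⋈[f=d] T) → 3

== RESULT ==
h | f | x | d
5 | 7 | s | 7
6 | 6 | r | 6
9 | 7 | s | 7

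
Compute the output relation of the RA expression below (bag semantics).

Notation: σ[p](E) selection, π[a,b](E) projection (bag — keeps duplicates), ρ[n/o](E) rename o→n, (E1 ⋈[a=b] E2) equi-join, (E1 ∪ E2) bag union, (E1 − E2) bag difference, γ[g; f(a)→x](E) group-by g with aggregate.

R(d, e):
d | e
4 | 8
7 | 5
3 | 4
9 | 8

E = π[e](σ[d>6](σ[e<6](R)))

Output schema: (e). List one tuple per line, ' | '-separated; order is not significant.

Subexpression sizes:
  R → 4
  σ[e<6](R) → 2
  σ[d>6](σ[e<6](R)) → 1
  π[e](σ[d>6](σ[e<6](R))) → 1

== RESULT ==
e
5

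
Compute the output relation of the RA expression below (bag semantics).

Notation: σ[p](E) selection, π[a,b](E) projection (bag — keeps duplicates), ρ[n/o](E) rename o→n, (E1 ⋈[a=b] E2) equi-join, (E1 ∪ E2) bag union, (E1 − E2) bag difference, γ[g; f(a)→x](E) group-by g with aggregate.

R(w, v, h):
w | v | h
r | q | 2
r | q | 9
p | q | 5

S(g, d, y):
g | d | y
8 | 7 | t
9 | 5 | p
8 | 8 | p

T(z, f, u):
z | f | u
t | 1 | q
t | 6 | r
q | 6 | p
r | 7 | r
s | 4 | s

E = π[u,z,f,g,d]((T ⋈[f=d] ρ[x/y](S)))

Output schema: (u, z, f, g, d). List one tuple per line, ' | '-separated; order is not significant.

Subexpression sizes:
  T → 5
  S → 3
  ρ[x/y](S) → 3
  (T ⋈[f=d] ρ[x/y](S)) → 1
  π[u,z,f,g,d]((T ⋈[f=d] ρ[x/y](S))) → 1

== RESULT ==
u | z | f | g | d
r | r | 7 | 8 | 7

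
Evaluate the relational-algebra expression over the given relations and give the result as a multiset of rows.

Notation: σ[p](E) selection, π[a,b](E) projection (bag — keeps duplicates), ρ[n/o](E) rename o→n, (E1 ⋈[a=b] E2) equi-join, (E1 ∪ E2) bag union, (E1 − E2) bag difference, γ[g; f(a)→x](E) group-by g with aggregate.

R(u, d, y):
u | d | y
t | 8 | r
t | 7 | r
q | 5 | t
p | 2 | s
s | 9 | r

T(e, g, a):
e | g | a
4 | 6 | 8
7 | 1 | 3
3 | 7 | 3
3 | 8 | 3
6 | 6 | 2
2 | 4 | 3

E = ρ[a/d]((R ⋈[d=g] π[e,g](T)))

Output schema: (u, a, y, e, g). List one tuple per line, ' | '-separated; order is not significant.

Stepwise |·|:
  R → 5
  T → 6
  π[e,g](T) → 6
  (R ⋈[d=g] π[e,g](T)) → 2
  ρ[a/d]((R ⋈[d=g] π[e,g](T))) → 2

== RESULT ==
u | a | y | e | g
t | 7 | r | 3 | 7
t | 8 | r | 3 | 8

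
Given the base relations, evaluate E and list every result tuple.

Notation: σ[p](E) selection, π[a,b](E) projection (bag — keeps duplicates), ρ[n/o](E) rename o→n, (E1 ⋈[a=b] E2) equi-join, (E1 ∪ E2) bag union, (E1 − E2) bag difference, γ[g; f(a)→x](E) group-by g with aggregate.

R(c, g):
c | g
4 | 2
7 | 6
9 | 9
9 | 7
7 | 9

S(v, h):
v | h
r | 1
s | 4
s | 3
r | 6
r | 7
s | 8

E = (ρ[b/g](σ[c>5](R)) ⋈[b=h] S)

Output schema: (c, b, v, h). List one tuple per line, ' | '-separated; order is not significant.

Stepwise |·|:
  R → 5
  σ[c>5](R) → 4
  ρ[b/g](σ[c>5](R)) → 4
  S → 6
  (ρ[b/g](σ[c>5](R)) ⋈[b=h] S) → 2

== RESULT ==
c | b | v | h
7 | 6 | r | 6
9 | 7 | r | 7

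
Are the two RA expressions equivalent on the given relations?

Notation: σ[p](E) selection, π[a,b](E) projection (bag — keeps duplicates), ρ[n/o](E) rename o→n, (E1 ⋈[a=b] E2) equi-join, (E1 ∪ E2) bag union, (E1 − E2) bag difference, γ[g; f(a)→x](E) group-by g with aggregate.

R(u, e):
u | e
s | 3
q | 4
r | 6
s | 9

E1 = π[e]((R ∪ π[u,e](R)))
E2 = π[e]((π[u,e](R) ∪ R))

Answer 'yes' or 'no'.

E1 subexpression sizes:
  R → 4
  R → 4
  π[u,e](R) → 4
  (R ∪ π[u,e](R)) → 8
  π[e]((R ∪ π[u,e](R))) → 8
E2 subexpression sizes:
  R → 4
  π[u,e](R) → 4
  R → 4
  (π[u,e](R) ∪ R) → 8
  π[e]((π[u,e](R) ∪ R)) → 8

E1 and E2 produce the same multiset:
e
3
3
4
4
6
6
9
9

yes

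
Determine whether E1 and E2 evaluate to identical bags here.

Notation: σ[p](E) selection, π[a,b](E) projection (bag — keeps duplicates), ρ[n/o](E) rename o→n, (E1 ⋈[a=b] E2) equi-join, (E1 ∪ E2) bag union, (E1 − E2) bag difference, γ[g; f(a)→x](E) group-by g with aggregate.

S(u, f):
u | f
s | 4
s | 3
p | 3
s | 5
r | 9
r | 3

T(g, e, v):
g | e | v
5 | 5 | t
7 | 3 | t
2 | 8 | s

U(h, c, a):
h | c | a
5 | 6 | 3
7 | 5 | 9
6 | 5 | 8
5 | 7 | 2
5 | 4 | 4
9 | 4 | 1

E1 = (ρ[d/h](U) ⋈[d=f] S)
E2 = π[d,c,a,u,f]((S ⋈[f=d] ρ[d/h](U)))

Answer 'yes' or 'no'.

E1 subexpression sizes:
  U → 6
  ρ[d/h](U) → 6
  S → 6
  (ρ[d/h](U) ⋈[d=f] S) → 4
E2 subexpression sizes:
  S → 6
  U → 6
  ρ[d/h](U) → 6
  (S ⋈[f=d] ρ[d/h](U)) → 4
  π[d,c,a,u,f]((S ⋈[f=d] ρ[d/h](U))) → 4

E1 and E2 produce the same multiset:
d | c | a | u | f
5 | 4 | 4 | s | 5
5 | 6 | 3 | s | 5
5 | 7 | 2 | s | 5
9 | 4 | 1 | r | 9

yes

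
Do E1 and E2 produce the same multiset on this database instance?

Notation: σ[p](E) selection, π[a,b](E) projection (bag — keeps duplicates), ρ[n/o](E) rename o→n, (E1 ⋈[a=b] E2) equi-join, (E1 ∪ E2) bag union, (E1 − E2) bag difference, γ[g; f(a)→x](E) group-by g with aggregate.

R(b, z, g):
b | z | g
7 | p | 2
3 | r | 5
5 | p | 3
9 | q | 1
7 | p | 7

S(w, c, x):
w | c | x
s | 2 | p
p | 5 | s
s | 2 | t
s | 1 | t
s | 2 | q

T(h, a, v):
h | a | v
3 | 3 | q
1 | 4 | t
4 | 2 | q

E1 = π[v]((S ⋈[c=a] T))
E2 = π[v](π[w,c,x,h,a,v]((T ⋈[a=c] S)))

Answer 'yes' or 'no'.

E1 stepwise |·|:
  S → 5
  T → 3
  (S ⋈[c=a] T) → 3
  π[v]((S ⋈[c=a] T)) → 3
E2 stepwise |·|:
  T → 3
  S → 5
  (T ⋈[a=c] S) → 3
  π[w,c,x,h,a,v]((T ⋈[a=c] S)) → 3
  π[v](π[w,c,x,h,a,v]((T ⋈[a=c] S))) → 3

E1 and E2 produce the same multiset:
v
q
q
q

yes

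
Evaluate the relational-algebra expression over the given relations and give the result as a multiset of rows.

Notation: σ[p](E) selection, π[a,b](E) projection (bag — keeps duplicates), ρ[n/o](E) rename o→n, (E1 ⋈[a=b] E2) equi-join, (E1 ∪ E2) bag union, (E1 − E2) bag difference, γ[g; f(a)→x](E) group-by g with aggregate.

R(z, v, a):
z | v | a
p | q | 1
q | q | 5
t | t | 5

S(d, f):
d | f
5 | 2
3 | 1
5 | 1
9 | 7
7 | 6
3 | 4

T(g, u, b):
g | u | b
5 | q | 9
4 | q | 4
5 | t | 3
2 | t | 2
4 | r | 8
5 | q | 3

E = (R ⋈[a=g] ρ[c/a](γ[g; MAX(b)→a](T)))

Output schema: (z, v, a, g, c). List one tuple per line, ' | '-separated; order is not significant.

Stepwise |·|:
  R → 3
  T → 6
  γ[g; MAX(b)→a](T) → 3
  ρ[c/a](γ[g; MAX(b)→a](T)) → 3
  (R ⋈[a=g] ρ[c/a](γ[g; MAX(b)→a](T))) → 2

== RESULT ==
z | v | a | g | c
q | q | 5 | 5 | 9
t | t | 5 | 5 | 9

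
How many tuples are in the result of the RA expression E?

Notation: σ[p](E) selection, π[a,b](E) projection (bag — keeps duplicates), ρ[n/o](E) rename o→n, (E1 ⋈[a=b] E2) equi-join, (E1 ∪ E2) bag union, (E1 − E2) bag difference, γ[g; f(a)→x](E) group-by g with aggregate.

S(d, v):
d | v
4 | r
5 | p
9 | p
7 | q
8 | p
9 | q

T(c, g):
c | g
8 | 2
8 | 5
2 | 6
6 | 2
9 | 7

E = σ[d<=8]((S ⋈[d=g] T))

Per-node cardinality:
  S → 6
  T → 5
  (S ⋈[d=g] T) → 2
  σ[d<=8]((S ⋈[d=g] T)) → 2

|E| = 2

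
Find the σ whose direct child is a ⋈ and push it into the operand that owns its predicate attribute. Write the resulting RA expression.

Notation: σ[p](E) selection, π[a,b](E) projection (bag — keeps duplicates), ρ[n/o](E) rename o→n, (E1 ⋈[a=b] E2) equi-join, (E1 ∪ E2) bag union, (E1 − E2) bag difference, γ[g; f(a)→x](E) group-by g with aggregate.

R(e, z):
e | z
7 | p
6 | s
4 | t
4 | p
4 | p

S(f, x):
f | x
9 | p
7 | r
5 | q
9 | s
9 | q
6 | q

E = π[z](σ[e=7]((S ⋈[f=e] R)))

σ filters on e, owned by the right side.
E' = π[z]((S ⋈[f=e] σ[e=7](R)))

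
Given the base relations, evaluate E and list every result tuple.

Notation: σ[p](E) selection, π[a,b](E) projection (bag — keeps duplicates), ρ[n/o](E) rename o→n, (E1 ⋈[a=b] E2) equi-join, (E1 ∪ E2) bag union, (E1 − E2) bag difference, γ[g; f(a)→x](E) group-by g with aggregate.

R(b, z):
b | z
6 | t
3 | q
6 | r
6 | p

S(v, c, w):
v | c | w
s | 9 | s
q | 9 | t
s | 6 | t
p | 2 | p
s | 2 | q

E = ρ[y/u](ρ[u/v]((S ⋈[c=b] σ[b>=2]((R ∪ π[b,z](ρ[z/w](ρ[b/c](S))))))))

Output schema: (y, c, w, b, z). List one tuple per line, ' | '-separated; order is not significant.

Per-node cardinality:
  S → 5
  R → 4
  S → 5
  ρ[b/c](S) → 5
  ρ[z/w](ρ[b/c](S)) → 5
  π[b,z](ρ[z/w](ρ[b/c](S))) → 5
  (R ∪ π[b,z](ρ[z/w](ρ[b/c](S)))) → 9
  σ[b>=2]((R ∪ π[b,z](ρ[z/w](ρ[b/c](S))))) → 9
  (S ⋈[c=b] σ[b>=2]((R ∪ π[b,z](ρ[z/w](ρ[b/c](S)))))) → 12
  ρ[u/v]((S ⋈[c=b] σ[b>=2]((R ∪ π[b,z](ρ[z/w](ρ[b/c](S))))))) → 12
  ρ[y/u](ρ[u/v]((S ⋈[c=b] σ[b>=2]((R ∪ π[b,z](ρ[z/w](ρ[b/c](S)))))))) → 12

== RESULT ==
y | c | w | b | z
p | 2 | p | 2 | p
p | 2 | p | 2 | q
q | 9 | t | 9 | s
q | 9 | t | 9 | t
s | 2 | q | 2 | p
s | 2 | q | 2 | q
s | 6 | t | 6 | p
s | 6 | t | 6 | r
s | 6 | t | 6 | t
s | 6 | t | 6 | t
s | 9 | s | 9 | s
s | 9 | s | 9 | t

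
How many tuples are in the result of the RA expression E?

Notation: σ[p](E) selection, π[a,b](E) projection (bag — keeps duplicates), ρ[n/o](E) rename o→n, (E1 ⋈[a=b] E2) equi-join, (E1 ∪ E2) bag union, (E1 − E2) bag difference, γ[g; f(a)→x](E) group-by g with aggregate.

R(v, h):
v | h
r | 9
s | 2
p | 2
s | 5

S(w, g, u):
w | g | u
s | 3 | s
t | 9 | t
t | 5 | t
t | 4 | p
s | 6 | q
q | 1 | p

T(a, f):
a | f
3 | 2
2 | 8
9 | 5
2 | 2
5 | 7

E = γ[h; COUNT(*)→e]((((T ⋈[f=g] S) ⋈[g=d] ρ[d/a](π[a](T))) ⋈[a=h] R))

Per-node cardinality:
  T → 5
  S → 6
  (T ⋈[f=g] S) → 1
  T → 5
  π[a](T) → 5
  ρ[d/a](π[a](T)) → 5
  ((T ⋈[f=g] S) ⋈[g=d] ρ[d/a](π[a](T))) → 1
  R → 4
  (((T ⋈[f=g] S) ⋈[g=d] ρ[d/a](π[a](T))) ⋈[a=h] R) → 1
  γ[h; COUNT(*)→e]((((T ⋈[f=g] S) ⋈[g=d] ρ[d/a](π[a](T))) ⋈[a=h] R)) → 1

|E| = 1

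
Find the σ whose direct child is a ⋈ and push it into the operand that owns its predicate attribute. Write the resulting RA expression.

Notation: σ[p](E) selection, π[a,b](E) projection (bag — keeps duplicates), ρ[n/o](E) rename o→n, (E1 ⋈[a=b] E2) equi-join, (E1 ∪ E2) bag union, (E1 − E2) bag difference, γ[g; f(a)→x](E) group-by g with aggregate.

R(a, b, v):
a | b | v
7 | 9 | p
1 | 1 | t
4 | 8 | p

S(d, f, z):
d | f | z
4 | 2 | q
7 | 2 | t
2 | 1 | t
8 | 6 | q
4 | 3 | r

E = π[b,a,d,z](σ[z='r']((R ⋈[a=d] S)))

σ filters on z, owned by the right side.
E' = π[b,a,d,z]((R ⋈[a=d] σ[z='r'](S)))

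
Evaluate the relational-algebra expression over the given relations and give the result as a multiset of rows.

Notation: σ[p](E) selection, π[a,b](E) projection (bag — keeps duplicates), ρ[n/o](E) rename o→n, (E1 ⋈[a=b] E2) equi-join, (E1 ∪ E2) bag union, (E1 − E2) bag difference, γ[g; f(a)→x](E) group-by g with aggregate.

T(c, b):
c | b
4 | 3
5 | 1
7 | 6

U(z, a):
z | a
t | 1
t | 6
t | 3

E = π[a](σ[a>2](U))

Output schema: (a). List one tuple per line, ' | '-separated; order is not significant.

Per-node cardinality:
  U → 3
  σ[a>2](U) → 2
  π[a](σ[a>2](U)) → 2

== RESULT ==
a
3
6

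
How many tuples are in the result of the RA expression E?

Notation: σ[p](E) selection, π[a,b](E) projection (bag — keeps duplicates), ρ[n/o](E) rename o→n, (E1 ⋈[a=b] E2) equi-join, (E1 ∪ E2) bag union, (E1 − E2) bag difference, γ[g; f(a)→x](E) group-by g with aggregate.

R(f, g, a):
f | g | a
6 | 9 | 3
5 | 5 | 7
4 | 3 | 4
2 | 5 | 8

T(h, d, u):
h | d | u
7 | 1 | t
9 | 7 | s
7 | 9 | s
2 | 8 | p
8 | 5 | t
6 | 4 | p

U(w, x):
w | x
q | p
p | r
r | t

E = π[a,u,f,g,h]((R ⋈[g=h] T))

Row counts bottom-up:
  R → 4
  T → 6
  (R ⋈[g=h] T) → 1
  π[a,u,f,g,h]((R ⋈[g=h] T)) → 1

|E| = 1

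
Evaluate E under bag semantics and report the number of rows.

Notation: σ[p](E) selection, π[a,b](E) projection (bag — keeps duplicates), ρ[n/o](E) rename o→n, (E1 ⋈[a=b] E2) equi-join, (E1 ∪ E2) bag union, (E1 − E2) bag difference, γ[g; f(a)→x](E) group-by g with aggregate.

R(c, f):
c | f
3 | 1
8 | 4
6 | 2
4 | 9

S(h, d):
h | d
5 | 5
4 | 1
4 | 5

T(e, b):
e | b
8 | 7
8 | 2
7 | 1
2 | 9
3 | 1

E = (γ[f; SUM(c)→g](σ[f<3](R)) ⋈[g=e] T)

Per-node cardinality:
  R → 4
  σ[f<3](R) → 2
  γ[f; SUM(c)→g](σ[f<3](R)) → 2
  T → 5
  (γ[f; SUM(c)→g](σ[f<3](R)) ⋈[g=e] T) → 1

|E| = 1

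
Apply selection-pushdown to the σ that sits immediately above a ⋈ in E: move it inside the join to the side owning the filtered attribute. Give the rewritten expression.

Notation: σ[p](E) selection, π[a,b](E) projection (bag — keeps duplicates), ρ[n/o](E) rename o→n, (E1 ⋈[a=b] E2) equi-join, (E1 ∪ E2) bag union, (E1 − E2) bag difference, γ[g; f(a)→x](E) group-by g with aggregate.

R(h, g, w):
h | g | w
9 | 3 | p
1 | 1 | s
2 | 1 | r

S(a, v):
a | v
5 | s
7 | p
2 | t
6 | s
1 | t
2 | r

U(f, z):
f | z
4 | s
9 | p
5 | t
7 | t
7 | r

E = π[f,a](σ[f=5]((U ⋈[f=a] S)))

σ filters on f, owned by the left side.
E' = π[f,a]((σ[f=5](U) ⋈[f=a] S))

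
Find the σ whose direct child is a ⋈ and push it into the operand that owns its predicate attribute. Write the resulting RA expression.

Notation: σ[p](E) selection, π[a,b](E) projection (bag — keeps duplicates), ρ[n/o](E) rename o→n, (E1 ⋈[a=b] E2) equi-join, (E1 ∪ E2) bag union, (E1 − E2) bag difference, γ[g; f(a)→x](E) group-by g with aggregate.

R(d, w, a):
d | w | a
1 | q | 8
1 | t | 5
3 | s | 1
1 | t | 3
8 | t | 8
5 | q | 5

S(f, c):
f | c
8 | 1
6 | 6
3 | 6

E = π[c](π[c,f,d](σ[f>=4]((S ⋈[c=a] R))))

σ filters on f, owned by the left side.
E' = π[c](π[c,f,d]((σ[f>=4](S) ⋈[c=a] R)))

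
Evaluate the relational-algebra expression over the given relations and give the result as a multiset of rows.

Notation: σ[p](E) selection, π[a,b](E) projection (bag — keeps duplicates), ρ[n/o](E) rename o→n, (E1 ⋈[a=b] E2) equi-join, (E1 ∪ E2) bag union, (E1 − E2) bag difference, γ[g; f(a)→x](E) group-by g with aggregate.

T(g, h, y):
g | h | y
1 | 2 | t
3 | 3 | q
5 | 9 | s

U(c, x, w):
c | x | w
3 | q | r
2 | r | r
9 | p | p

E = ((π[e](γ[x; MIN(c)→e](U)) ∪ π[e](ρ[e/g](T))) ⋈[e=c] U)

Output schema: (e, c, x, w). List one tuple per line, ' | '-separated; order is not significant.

Row counts bottom-up:
  U → 3
  γ[x; MIN(c)→e](U) → 3
  π[e](γ[x; MIN(c)→e](U)) → 3
  T → 3
  ρ[e/g](T) → 3
  π[e](ρ[e/g](T)) → 3
  (π[e](γ[x; MIN(c)→e](U)) ∪ π[e](ρ[e/g](T))) → 6
  U → 3
  ((π[e](γ[x; MIN(c)→e](U)) ∪ π[e](ρ[e/g](T))) ⋈[e=c] U) → 4

== RESULT ==
e | c | x | w
2 | 2 | r | r
3 | 3 | q | r
3 | 3 | q | r
9 | 9 | p | p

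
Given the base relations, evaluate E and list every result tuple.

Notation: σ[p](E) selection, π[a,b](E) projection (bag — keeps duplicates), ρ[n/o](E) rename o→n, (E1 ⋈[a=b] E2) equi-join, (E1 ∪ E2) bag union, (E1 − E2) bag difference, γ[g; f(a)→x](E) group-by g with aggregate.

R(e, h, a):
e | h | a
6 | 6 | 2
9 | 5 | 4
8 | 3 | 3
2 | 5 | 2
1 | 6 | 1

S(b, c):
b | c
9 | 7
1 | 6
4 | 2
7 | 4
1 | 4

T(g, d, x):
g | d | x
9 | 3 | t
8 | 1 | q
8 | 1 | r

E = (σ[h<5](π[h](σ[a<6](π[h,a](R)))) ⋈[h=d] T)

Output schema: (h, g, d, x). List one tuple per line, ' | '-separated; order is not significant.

Stepwise |·|:
  R → 5
  π[h,a](R) → 5
  σ[a<6](π[h,a](R)) → 5
  π[h](σ[a<6](π[h,a](R))) → 5
  σ[h<5](π[h](σ[a<6](π[h,a](R)))) → 1
  T → 3
  (σ[h<5](π[h](σ[a<6](π[h,a](R)))) ⋈[h=d] T) → 1

== RESULT ==
h | g | d | x
3 | 9 | 3 | t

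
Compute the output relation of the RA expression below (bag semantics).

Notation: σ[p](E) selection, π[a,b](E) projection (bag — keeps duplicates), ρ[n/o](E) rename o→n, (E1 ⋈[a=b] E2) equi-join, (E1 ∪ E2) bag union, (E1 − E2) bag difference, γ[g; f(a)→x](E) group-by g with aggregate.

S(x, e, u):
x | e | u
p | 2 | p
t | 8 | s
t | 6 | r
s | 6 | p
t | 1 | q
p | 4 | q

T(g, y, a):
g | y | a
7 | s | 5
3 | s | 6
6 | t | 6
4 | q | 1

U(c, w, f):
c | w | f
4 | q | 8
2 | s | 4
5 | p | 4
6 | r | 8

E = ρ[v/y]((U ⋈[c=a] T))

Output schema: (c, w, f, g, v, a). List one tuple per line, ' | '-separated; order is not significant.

Stepwise |·|:
  U → 4
  T → 4
  (U ⋈[c=a] T) → 3
  ρ[v/y]((U ⋈[c=a] T)) → 3

== RESULT ==
c | w | f | g | v | a
5 | p | 4 | 7 | s | 5
6 | r | 8 | 3 | s | 6
6 | r | 8 | 6 | t | 6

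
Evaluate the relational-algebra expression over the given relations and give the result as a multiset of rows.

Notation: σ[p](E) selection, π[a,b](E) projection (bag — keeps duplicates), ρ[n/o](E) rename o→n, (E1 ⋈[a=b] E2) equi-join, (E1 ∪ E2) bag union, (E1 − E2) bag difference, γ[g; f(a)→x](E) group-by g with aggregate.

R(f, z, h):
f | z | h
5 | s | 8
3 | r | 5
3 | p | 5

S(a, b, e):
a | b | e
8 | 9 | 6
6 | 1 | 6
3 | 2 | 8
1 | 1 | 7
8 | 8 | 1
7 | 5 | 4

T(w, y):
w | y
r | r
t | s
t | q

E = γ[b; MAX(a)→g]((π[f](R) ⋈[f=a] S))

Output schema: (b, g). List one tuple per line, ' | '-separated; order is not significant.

Stepwise |·|:
  R → 3
  π[f](R) → 3
  S → 6
  (π[f](R) ⋈[f=a] S) → 2
  γ[b; MAX(a)→g]((π[f](R) ⋈[f=a] S)) → 1

== RESULT ==
b | g
2 | 3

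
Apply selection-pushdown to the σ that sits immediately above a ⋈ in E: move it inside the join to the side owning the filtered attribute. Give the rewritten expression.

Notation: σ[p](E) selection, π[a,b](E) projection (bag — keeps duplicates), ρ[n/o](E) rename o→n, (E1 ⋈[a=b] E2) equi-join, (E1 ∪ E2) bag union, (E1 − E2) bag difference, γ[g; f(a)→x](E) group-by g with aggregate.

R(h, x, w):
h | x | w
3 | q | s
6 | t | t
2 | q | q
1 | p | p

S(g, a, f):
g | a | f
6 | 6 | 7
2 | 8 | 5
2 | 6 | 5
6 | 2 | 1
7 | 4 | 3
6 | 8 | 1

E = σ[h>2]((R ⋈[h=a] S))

σ filters on h, owned by the left side.
E' = (σ[h>2](R) ⋈[h=a] S)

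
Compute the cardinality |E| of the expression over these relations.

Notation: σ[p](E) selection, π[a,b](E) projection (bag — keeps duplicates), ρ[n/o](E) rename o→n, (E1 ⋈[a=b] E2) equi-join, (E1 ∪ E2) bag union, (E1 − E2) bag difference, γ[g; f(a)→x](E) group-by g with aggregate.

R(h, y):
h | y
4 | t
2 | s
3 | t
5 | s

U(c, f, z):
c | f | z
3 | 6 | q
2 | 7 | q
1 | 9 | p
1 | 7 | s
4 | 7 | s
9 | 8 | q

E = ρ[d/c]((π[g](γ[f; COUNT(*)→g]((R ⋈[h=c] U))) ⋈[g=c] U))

Subexpression sizes:
  R → 4
  U → 6
  (R ⋈[h=c] U) → 3
  γ[f; COUNT(*)→g]((R ⋈[h=c] U)) → 2
  π[g](γ[f; COUNT(*)→g]((R ⋈[h=c] U))) → 2
  U → 6
  (π[g](γ[f; COUNT(*)→g]((R ⋈[h=c] U))) ⋈[g=c] U) → 3
  ρ[d/c]((π[g](γ[f; COUNT(*)→g]((R ⋈[h=c] U))) ⋈[g=c] U)) → 3

|E| = 3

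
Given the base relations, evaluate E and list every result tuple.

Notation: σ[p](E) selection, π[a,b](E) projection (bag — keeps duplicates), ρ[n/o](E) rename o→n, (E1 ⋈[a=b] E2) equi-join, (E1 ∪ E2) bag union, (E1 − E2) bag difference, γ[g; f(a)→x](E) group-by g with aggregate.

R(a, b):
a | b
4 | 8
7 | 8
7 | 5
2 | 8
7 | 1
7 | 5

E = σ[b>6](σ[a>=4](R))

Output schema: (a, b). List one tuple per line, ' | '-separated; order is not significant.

Row counts bottom-up:
  R → 6
  σ[a>=4](R) → 5
  σ[b>6](σ[a>=4](R)) → 2

== RESULT ==
a | b
4 | 8
7 | 8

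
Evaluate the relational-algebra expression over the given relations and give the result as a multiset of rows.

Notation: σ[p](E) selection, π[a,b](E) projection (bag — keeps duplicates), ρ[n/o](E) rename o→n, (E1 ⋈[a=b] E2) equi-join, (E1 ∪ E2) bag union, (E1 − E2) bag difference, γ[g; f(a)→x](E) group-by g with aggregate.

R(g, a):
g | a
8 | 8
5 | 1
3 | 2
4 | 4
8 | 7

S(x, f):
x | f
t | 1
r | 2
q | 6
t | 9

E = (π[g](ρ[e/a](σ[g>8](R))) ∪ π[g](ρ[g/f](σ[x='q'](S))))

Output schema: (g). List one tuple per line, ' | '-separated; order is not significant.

Subexpression sizes:
  R → 5
  σ[g>8](R) → 0
  ρ[e/a](σ[g>8](R)) → 0
  π[g](ρ[e/a](σ[g>8](R))) → 0
  S → 4
  σ[x='q'](S) → 1
  ρ[g/f](σ[x='q'](S)) → 1
  π[g](ρ[g/f](σ[x='q'](S))) → 1
  (π[g](ρ[e/a](σ[g>8](R))) ∪ π[g](ρ[g/f](σ[x='q'](S)))) → 1

== RESULT ==
g
6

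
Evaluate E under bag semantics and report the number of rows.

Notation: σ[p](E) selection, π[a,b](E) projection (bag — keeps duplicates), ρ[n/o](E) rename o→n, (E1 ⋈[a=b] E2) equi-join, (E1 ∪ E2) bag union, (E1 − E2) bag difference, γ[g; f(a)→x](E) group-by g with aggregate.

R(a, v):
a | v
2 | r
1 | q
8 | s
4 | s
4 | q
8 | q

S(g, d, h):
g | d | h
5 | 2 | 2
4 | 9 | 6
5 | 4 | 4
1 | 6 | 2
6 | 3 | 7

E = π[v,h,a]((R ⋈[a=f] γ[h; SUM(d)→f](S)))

Subexpression sizes:
  R → 6
  S → 5
  γ[h; SUM(d)→f](S) → 4
  (R ⋈[a=f] γ[h; SUM(d)→f](S)) → 4
  π[v,h,a]((R ⋈[a=f] γ[h; SUM(d)→f](S))) → 4

|E| = 4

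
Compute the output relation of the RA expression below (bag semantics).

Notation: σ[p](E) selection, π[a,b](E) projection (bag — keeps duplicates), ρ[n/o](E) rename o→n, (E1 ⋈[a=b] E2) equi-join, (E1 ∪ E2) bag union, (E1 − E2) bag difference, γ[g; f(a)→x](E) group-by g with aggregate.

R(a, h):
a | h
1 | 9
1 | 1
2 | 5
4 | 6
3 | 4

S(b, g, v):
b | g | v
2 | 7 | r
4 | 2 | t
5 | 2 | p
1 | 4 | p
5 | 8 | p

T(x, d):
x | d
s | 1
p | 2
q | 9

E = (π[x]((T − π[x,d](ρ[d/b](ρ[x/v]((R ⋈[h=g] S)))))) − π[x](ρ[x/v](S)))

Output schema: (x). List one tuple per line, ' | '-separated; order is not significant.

Per-node cardinality:
  T → 3
  R → 5
  S → 5
  (R ⋈[h=g] S) → 1
  ρ[x/v]((R ⋈[h=g] S)) → 1
  ρ[d/b](ρ[x/v]((R ⋈[h=g] S))) → 1
  π[x,d](ρ[d/b](ρ[x/v]((R ⋈[h=g] S)))) → 1
  (T − π[x,d](ρ[d/b](ρ[x/v]((R ⋈[h=g] S))))) → 3
  π[x]((T − π[x,d](ρ[d/b](ρ[x/v]((R ⋈[h=g] S)))))) → 3
  S → 5
  ρ[x/v](S) → 5
  π[x](ρ[x/v](S)) → 5
  (π[x]((T − π[x,d](ρ[d/b](ρ[x/v]((R ⋈[h=g] S)))))) − π[x](ρ[x/v](S))) → 2

== RESULT ==
x
q
s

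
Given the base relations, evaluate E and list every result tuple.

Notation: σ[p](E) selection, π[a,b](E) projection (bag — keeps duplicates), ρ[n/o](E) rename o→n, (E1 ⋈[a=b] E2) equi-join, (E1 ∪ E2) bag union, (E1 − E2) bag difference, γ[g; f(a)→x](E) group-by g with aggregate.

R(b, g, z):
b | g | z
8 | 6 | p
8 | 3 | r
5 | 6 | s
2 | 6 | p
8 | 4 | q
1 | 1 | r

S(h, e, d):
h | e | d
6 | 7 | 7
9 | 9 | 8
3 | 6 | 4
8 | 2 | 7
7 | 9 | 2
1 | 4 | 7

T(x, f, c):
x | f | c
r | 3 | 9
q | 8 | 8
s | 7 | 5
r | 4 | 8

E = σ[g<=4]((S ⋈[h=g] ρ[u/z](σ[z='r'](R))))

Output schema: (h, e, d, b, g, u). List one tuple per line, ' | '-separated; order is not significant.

Per-node cardinality:
  S → 6
  R → 6
  σ[z='r'](R) → 2
  ρ[u/z](σ[z='r'](R)) → 2
  (S ⋈[h=g] ρ[u/z](σ[z='r'](R))) → 2
  σ[g<=4]((S ⋈[h=g] ρ[u/z](σ[z='r'](R)))) → 2

== RESULT ==
h | e | d | b | g | u
1 | 4 | 7 | 1 | 1 | r
3 | 6 | 4 | 8 | 3 | r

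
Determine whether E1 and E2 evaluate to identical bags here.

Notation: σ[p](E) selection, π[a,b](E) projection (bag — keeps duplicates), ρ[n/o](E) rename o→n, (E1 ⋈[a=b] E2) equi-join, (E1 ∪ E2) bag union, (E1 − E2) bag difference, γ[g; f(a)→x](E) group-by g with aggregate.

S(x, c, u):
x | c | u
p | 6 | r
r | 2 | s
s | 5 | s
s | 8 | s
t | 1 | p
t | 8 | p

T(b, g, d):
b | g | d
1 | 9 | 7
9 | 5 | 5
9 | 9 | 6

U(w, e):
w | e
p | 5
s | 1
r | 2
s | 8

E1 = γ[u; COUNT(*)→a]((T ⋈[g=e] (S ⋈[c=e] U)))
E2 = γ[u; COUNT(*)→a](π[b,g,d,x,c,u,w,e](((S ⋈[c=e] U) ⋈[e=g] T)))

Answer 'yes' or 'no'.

E1 stepwise |·|:
  T → 3
  S → 6
  U → 4
  (S ⋈[c=e] U) → 5
  (T ⋈[g=e] (S ⋈[c=e] U)) → 1
  γ[u; COUNT(*)→a]((T ⋈[g=e] (S ⋈[c=e] U))) → 1
E2 stepwise |·|:
  S → 6
  U → 4
  (S ⋈[c=e] U) → 5
  T → 3
  ((S ⋈[c=e] U) ⋈[e=g] T) → 1
  π[b,g,d,x,c,u,w,e](((S ⋈[c=e] U) ⋈[e=g] T)) → 1
  γ[u; COUNT(*)→a](π[b,g,d,x,c,u,w,e](((S ⋈[c=e] U) ⋈[e=g] T))) → 1

E1 and E2 produce the same multiset:
u | a
s | 1

yes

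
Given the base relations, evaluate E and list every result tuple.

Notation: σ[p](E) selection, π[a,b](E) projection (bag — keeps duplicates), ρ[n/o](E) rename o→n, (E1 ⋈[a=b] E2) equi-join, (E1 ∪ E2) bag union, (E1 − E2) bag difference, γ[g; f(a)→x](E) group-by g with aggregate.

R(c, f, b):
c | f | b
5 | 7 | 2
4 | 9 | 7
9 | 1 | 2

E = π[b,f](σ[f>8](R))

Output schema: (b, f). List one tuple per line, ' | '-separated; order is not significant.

Subexpression sizes:
  R → 3
  σ[f>8](R) → 1
  π[b,f](σ[f>8](R)) → 1

== RESULT ==
b | f
7 | 9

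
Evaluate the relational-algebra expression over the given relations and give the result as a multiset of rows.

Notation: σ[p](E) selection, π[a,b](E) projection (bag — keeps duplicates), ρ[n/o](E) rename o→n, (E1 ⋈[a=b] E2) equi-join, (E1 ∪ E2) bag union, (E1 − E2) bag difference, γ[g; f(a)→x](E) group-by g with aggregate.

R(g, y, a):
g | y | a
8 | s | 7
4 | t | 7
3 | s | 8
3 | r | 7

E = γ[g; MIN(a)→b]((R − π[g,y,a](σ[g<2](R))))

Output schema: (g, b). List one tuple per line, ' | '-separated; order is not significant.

Stepwise |·|:
  R → 4
  R → 4
  σ[g<2](R) → 0
  π[g,y,a](σ[g<2](R)) → 0
  (R − π[g,y,a](σ[g<2](R))) → 4
  γ[g; MIN(a)→b]((R − π[g,y,a](σ[g<2](R)))) → 3

== RESULT ==
g | b
3 | 7
4 | 7
8 | 7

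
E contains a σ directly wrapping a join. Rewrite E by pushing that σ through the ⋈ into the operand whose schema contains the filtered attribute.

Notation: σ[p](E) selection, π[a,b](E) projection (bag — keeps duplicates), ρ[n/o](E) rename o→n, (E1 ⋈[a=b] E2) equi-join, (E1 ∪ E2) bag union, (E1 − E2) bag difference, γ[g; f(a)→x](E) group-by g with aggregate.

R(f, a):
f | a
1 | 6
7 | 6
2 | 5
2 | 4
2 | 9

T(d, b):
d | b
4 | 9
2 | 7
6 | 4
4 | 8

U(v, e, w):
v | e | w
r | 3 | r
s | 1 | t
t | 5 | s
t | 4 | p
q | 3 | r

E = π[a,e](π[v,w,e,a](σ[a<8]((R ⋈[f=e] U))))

σ filters on a, owned by the left side.
E' = π[a,e](π[v,w,e,a]((σ[a<8](R) ⋈[f=e] U)))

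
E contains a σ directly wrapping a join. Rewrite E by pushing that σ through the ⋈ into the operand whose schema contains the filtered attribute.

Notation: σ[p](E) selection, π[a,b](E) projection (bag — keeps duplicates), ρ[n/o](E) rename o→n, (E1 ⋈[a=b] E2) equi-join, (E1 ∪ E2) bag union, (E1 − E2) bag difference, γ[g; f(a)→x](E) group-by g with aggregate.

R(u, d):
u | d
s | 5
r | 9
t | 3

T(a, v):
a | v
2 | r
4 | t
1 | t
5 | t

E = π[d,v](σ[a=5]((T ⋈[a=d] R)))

σ filters on a, owned by the left side.
E' = π[d,v]((σ[a=5](T) ⋈[a=d] R))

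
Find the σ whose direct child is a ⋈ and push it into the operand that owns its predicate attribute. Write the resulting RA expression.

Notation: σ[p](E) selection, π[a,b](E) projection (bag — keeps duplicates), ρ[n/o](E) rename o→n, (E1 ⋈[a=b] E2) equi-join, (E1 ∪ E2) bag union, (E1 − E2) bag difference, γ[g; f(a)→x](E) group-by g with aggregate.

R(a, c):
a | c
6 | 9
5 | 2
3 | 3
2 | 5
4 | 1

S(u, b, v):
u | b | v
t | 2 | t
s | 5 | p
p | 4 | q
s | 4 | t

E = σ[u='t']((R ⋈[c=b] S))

σ filters on u, owned by the right side.
E' = (R ⋈[c=b] σ[u='t'](S))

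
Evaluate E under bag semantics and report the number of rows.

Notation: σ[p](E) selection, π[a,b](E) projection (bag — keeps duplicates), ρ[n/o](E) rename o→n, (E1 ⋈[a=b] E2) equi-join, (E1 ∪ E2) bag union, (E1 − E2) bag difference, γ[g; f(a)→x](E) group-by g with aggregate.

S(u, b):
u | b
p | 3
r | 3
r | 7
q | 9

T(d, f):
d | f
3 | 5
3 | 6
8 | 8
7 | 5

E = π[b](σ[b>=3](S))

Per-node cardinality:
  S → 4
  σ[b>=3](S) → 4
  π[b](σ[b>=3](S)) → 4

|E| = 4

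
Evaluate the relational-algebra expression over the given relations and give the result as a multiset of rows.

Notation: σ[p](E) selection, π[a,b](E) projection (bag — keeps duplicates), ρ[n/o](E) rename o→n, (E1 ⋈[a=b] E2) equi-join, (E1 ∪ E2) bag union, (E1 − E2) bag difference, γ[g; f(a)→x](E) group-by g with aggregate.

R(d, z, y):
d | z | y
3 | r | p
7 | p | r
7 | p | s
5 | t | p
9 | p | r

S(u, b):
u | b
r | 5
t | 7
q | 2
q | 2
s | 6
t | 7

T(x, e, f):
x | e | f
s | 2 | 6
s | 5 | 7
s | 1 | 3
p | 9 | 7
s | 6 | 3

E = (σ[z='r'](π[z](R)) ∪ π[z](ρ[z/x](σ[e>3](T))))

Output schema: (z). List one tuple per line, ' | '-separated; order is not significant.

Per-node cardinality:
  R → 5
  π[z](R) → 5
  σ[z='r'](π[z](R)) → 1
  T → 5
  σ[e>3](T) → 3
  ρ[z/x](σ[e>3](T)) → 3
  π[z](ρ[z/x](σ[e>3](T))) → 3
  (σ[z='r'](π[z](R)) ∪ π[z](ρ[z/x](σ[e>3](T)))) → 4

== RESULT ==
z
p
r
s
s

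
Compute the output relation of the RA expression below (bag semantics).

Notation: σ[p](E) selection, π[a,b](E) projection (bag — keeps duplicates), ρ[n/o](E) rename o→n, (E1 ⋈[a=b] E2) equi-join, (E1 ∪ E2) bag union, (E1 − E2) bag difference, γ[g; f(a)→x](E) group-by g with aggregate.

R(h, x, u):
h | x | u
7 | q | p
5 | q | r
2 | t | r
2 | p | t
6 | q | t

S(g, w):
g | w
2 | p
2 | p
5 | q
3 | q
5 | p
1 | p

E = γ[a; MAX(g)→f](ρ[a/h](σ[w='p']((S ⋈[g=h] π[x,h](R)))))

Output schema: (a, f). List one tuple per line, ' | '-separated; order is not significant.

Row counts bottom-up:
  S → 6
  R → 5
  π[x,h](R) → 5
  (S ⋈[g=h] π[x,h](R)) → 6
  σ[w='p']((S ⋈[g=h] π[x,h](R))) → 5
  ρ[a/h](σ[w='p']((S ⋈[g=h] π[x,h](R)))) → 5
  γ[a; MAX(g)→f](ρ[a/h](σ[w='p']((S ⋈[g=h] π[x,h](R))))) → 2

== RESULT ==
a | f
2 | 2
5 | 5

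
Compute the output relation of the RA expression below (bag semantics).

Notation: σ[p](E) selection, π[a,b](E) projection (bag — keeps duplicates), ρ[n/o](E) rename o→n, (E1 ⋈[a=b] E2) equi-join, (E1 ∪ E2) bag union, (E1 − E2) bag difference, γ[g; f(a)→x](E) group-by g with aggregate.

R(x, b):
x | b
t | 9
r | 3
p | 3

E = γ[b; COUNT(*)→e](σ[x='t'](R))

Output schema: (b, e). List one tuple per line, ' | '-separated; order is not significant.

Stepwise |·|:
  R → 3
  σ[x='t'](R) → 1
  γ[b; COUNT(*)→e](σ[x='t'](R)) → 1

== RESULT ==
b | e
9 | 1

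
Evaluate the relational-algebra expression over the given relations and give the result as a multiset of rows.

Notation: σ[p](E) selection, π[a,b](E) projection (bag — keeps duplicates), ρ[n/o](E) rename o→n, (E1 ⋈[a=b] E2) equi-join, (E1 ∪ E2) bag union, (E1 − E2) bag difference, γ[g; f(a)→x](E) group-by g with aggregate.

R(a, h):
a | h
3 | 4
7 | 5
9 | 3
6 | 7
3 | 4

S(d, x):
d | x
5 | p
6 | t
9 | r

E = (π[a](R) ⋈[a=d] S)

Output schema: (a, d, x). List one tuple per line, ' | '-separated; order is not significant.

Row counts bottom-up:
  R → 5
  π[a](R) → 5
  S → 3
  (π[a](R) ⋈[a=d] S) → 2

== RESULT ==
a | d | x
6 | 6 | t
9 | 9 | r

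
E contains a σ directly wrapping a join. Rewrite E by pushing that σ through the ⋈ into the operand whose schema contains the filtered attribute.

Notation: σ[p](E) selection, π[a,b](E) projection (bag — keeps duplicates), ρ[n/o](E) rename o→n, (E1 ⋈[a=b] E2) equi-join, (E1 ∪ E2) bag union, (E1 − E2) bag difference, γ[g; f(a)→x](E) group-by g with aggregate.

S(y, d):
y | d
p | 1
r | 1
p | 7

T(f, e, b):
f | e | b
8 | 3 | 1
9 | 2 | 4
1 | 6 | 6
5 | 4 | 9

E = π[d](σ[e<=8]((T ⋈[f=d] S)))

σ filters on e, owned by the left side.
E' = π[d]((σ[e<=8](T) ⋈[f=d] S))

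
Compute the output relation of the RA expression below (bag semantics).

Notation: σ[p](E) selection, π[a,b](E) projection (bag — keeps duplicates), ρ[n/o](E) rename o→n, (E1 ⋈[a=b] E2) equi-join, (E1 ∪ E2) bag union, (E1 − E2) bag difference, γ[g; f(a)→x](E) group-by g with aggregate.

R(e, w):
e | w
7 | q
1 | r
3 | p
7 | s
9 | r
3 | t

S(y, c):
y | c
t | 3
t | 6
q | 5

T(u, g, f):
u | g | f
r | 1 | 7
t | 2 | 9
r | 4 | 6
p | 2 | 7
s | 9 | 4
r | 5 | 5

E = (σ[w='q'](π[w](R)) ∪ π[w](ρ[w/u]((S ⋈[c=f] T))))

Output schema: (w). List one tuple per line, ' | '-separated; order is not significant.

Row counts bottom-up:
  R → 6
  π[w](R) → 6
  σ[w='q'](π[w](R)) → 1
  S → 3
  T → 6
  (S ⋈[c=f] T) → 2
  ρ[w/u]((S ⋈[c=f] T)) → 2
  π[w](ρ[w/u]((S ⋈[c=f] T))) → 2
  (σ[w='q'](π[w](R)) ∪ π[w](ρ[w/u]((S ⋈[c=f] T)))) → 3

== RESULT ==
w
q
r
r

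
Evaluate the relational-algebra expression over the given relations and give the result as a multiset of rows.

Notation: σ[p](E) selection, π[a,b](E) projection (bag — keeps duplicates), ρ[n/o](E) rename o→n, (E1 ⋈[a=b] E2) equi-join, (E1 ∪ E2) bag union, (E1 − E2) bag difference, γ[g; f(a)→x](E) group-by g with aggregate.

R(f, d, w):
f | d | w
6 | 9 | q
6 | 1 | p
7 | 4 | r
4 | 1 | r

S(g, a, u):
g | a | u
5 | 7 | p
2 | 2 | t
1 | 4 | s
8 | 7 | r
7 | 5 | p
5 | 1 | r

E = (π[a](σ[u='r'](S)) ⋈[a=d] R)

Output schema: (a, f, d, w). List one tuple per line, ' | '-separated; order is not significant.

Per-node cardinality:
  S → 6
  σ[u='r'](S) → 2
  π[a](σ[u='r'](S)) → 2
  R → 4
  (π[a](σ[u='r'](S)) ⋈[a=d] R) → 2

== RESULT ==
a | f | d | w
1 | 4 | 1 | r
1 | 6 | 1 | p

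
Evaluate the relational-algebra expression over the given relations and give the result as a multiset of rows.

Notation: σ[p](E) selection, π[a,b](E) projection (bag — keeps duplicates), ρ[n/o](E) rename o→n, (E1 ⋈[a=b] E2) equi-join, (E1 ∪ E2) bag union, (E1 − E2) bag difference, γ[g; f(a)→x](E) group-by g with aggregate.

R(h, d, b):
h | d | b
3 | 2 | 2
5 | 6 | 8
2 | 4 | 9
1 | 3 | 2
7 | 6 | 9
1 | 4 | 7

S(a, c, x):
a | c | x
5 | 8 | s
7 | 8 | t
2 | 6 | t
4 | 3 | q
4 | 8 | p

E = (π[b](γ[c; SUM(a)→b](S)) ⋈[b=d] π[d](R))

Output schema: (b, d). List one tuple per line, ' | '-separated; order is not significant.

Per-node cardinality:
  S → 5
  γ[c; SUM(a)→b](S) → 3
  π[b](γ[c; SUM(a)→b](S)) → 3
  R → 6
  π[d](R) → 6
  (π[b](γ[c; SUM(a)→b](S)) ⋈[b=d] π[d](R)) → 3

== RESULT ==
b | d
2 | 2
4 | 4
4 | 4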